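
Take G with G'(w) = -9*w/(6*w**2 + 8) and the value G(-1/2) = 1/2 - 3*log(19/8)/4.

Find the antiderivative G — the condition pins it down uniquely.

G(w) = 1/2 - 3*log(3*w**2/2 + 2)/4

G'(w) matches the chain-rule pattern g'(h)*h' with inner function h(w) = 3*w**2/2 + 2; substituting u = h(w) collapses the integral.
A general antiderivative is -3*log(3*w**2/2 + 2)/4 + C.
The condition gives C = 1/2 - 3*log(19/8)/4 - (-3*log(19/8)/4) = 1/2.
So G(w) = 1/2 - 3*log(3*w**2/2 + 2)/4.
Check: d/dw[1/2 - 3*log(3*w**2/2 + 2)/4] = -9*w/(6*w**2 + 8) = G'(w).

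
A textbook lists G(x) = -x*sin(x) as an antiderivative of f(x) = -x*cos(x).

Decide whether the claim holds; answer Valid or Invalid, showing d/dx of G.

Invalid: d/dx[G] - f = -sin(x), which is not 0.

d/dx[G] = -x*cos(x) - sin(x)
d/dx[G] - f(x) = -sin(x) != 0.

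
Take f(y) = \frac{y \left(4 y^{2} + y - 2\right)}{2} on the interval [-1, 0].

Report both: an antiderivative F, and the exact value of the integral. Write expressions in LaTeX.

Antiderivative: F(y) = \frac{y^{4}}{2} + \frac{y^{3}}{6} - \frac{y^{2}}{2}; value = \frac{1}{6}

A first test for any F(y): its y-derivative must equal f(y) identically.
F(y) = \frac{y^{4}}{2} + \frac{y^{3}}{6} - \frac{y^{2}}{2} is an antiderivative of f.
Check: d/dy[\frac{y^{4}}{2} + \frac{y^{3}}{6} - \frac{y^{2}}{2}] = 2 y^{3} + \frac{y^{2}}{2} - y, which equals f(y).
F(0) = 0; F(-1) = - \frac{1}{6}.
Integral = F(0) - F(-1) = \frac{1}{6}.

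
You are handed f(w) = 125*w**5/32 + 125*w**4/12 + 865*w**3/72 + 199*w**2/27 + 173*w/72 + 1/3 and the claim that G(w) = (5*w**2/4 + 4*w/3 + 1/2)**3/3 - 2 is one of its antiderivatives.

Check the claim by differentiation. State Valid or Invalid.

Valid - the claim checks out under differentiation.

d/dw[G] = 125*w**5/32 + 125*w**4/12 + 865*w**3/72 + 199*w**2/27 + 173*w/72 + 1/3
This equals f(w) exactly, so the claim holds.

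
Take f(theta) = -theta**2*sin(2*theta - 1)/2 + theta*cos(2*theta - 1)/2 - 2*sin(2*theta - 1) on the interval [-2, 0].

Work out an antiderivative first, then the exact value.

Recognize the product-rule pattern: f = u'v + uv' with u = theta**2/4 + 1, v = cos(2*theta - 1), so integration by parts undoes it.
F(theta) = (theta**2 + 4)*cos(2*theta - 1)/4 is an antiderivative of f.
Check: d/dtheta[(theta**2 + 4)*cos(2*theta - 1)/4] = -theta**2*sin(2*theta - 1)/2 + theta*cos(2*theta - 1)/2 - 2*sin(2*theta - 1) = f(theta).
F(0) = cos(1); F(-2) = 2*cos(5).
Integral = F(0) - F(-2) = -2*cos(5) + cos(1).

Antiderivative: F(theta) = (theta**2 + 4)*cos(2*theta - 1)/4; value = -2*cos(5) + cos(1)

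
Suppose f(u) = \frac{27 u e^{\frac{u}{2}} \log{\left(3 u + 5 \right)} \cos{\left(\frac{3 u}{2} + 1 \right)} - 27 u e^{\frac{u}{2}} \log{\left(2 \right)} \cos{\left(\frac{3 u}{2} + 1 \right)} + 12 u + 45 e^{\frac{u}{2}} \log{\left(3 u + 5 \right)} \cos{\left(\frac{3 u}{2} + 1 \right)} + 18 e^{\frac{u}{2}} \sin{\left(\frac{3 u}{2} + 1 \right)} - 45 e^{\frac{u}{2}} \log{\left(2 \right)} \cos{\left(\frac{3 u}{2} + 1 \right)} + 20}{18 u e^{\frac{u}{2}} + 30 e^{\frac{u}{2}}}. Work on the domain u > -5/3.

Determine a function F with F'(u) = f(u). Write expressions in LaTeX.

An antiderivative is F(u) = \log{\left(\frac{3 u}{2} + \frac{5}{2} \right)} \sin{\left(\frac{3 u}{2} + 1 \right)} - \frac{4 e^{- \frac{u}{2}}}{3}.

Differentiate the proposed F(u) back; it has to land on f(u) exactly.
Check: d/du[\log{\left(\frac{3 u}{2} + \frac{5}{2} \right)} \sin{\left(\frac{3 u}{2} + 1 \right)} - \frac{4 e^{- \frac{u}{2}}}{3}] = \frac{27 u e^{\frac{u}{2}} \log{\left(3 u + 5 \right)} \cos{\left(\frac{3 u}{2} + 1 \right)} - 27 u e^{\frac{u}{2}} \log{\left(2 \right)} \cos{\left(\frac{3 u}{2} + 1 \right)} + 12 u + 45 e^{\frac{u}{2}} \log{\left(3 u + 5 \right)} \cos{\left(\frac{3 u}{2} + 1 \right)} + 18 e^{\frac{u}{2}} \sin{\left(\frac{3 u}{2} + 1 \right)} - 45 e^{\frac{u}{2}} \log{\left(2 \right)} \cos{\left(\frac{3 u}{2} + 1 \right)} + 20}{18 u e^{\frac{u}{2}} + 30 e^{\frac{u}{2}}} = f(u).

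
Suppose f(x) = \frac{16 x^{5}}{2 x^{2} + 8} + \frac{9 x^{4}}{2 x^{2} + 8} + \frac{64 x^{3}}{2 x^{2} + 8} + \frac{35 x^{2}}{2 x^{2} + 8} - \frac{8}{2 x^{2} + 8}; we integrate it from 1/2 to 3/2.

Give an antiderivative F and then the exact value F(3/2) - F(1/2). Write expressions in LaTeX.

Antiderivative: F(x) = \frac{4 x^{4} + 3 x^{3} - x - 2 \operatorname{atan}{\left(\frac{x}{2} \right)} - 4}{2}; value = - \operatorname{atan}{\left(\frac{3}{4} \right)} + \operatorname{atan}{\left(\frac{1}{4} \right)} + \frac{115}{8}

Integrate term by term and add the pieces.
F(x) = \frac{4 x^{4} + 3 x^{3} - x - 2 \operatorname{atan}{\left(\frac{x}{2} \right)} - 4}{2} is an antiderivative of f.
Check: d/dx[\frac{4 x^{4} + 3 x^{3} - x - 2 \operatorname{atan}{\left(\frac{x}{2} \right)} - 4}{2}] = \frac{16 x^{5} + 9 x^{4} + 64 x^{3} + 35 x^{2} - 8}{2 x^{2} + 8}, which equals f(x).
F(3/2) = \frac{199}{16} - \operatorname{atan}{\left(\frac{3}{4} \right)}; F(1/2) = - \frac{31}{16} - \operatorname{atan}{\left(\frac{1}{4} \right)}.
Integral = F(3/2) - F(1/2) = - \operatorname{atan}{\left(\frac{3}{4} \right)} + \operatorname{atan}{\left(\frac{1}{4} \right)} + \frac{115}{8}.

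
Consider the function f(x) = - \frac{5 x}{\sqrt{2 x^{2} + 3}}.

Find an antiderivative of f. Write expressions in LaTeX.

An antiderivative is F(x) = - \frac{5 \sqrt{2 x^{2} + 3}}{2}.

f matches the chain-rule pattern g'(h)*h' with inner function h(x) = 2 x^{2} + 3; substituting u = h(x) collapses the integral.
Check: d/dx[- \frac{5 \sqrt{2 x^{2} + 3}}{2}] = - \frac{5 x}{\sqrt{2 x^{2} + 3}} = f(x).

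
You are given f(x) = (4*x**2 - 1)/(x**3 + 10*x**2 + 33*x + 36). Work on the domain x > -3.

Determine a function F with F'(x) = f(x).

Factor the denominator ((x + 3)**2*(x + 4)) and decompose: f = 63/(x + 4) - 59/(x + 3) + 35/(x + 3)**2; each piece integrates to a log, atan, or power term.
Check: d/dx[-(59*x*log(x + 3) - 63*x*log(x + 4) + 177*log(x + 3) - 189*log(x + 4) + 35)/(x + 3)] = (4*x**2 - 1)/(x**3 + 10*x**2 + 33*x + 36) = f(x).

An antiderivative is F(x) = -(59*x*log(x + 3) - 63*x*log(x + 4) + 177*log(x + 3) - 189*log(x + 4) + 35)/(x + 3).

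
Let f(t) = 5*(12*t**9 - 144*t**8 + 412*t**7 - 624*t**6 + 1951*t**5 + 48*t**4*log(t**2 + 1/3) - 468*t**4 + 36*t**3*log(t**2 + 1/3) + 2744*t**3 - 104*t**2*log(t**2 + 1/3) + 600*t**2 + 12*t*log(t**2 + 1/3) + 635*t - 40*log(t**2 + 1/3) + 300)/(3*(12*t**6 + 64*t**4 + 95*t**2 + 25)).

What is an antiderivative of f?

An antiderivative is F(t) = 5*(2*t**6 - 32*t**5 + 121*t**4 + 16*t**3 + 308*t**2 - 32*t*log(t**2 + 1/3) + 240*t - 12*log(t**2 + 1/3) + 45)/(12*(2*t**2 + 5)).

A first test for any F(t): its t-derivative must equal f(t) identically.
Check: d/dt[5*(2*t**6 - 32*t**5 + 121*t**4 + 16*t**3 + 308*t**2 - 32*t*log(t**2 + 1/3) + 240*t - 12*log(t**2 + 1/3) + 45)/(12*(2*t**2 + 5))] = (60*t**9 - 720*t**8 + 2060*t**7 - 3120*t**6 + 9755*t**5 + 240*t**4*log(t**2 + 1/3) - 2340*t**4 + 180*t**3*log(t**2 + 1/3) + 13720*t**3 - 520*t**2*log(t**2 + 1/3) + 3000*t**2 + 60*t*log(t**2 + 1/3) + 3175*t - 200*log(t**2 + 1/3) + 1500)/(36*t**6 + 192*t**4 + 285*t**2 + 75), which equals f(t).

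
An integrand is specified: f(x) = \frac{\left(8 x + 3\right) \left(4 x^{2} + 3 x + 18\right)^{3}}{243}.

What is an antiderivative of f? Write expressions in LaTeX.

f matches the chain-rule pattern g'(h)*h' with inner function h(x) = \frac{2 x^{2}}{3} + \frac{x}{2} + 3; substituting u = h(x) collapses the integral.
Check: d/dx[\frac{4 \left(\frac{2 x^{2}}{3} + \frac{x}{2} + 3\right)^{4}}{3}] = \frac{512 x^{7}}{243} + \frac{448 x^{6}}{81} + \frac{304 x^{5}}{9} + \frac{500 x^{4}}{9} + \frac{481 x^{3}}{3} + 150 x^{2} + 228 x + 72, which equals f(x).

An antiderivative is F(x) = \frac{4 \left(\frac{2 x^{2}}{3} + \frac{x}{2} + 3\right)^{4}}{3}.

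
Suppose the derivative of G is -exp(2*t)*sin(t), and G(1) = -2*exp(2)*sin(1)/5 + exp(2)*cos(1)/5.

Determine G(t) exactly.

G(t) = -2*exp(2*t)*sin(t)/5 + exp(2*t)*cos(t)/5

A first test for any G(t): its t-derivative must equal the given G'(t).
A general antiderivative is -2*exp(2*t)*sin(t)/5 + exp(2*t)*cos(t)/5 + C.
The condition gives C = -2*exp(2)*sin(1)/5 + exp(2)*cos(1)/5 - (-2*exp(2)*sin(1)/5 + exp(2)*cos(1)/5) = 0.
So G(t) = -2*exp(2*t)*sin(t)/5 + exp(2*t)*cos(t)/5.
Check: d/dt[-2*exp(2*t)*sin(t)/5 + exp(2*t)*cos(t)/5] = -exp(2*t)*sin(t) = G'(t).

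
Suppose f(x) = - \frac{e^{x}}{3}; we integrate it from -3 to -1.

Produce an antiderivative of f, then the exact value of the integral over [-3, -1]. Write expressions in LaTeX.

Whatever form F(x) takes, F'(x) = f(x) is non-negotiable.
F(x) = - \frac{e^{x}}{3} is an antiderivative of f.
Check: d/dx[- \frac{e^{x}}{3}] = - \frac{e^{x}}{3} = f(x).
F(-1) = - \frac{1}{3 e}; F(-3) = - \frac{1}{3 e^{3}}.
Integral = F(-1) - F(-3) = - \frac{1}{3 e} + \frac{1}{3 e^{3}}.

Antiderivative: F(x) = - \frac{e^{x}}{3}; value = - \frac{1}{3 e} + \frac{1}{3 e^{3}}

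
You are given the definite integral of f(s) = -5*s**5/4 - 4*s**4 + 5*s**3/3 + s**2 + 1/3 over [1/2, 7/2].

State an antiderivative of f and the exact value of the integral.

The integrand splits into summands that can be handled one at a time.
F(s) = -5*s**6/24 - 4*s**5/5 + 5*s**4/12 + s**3/3 + s/3 is an antiderivative of f.
Check: d/ds[-5*s**6/24 - 4*s**5/5 + 5*s**4/12 + s**3/3 + s/3] = -5*s**5/4 - 4*s**4 + 5*s**3/3 + s**2 + 1/3 = f(s).
F(7/2) = -5569249/7680; F(1/2) = 1583/7680.
Integral = F(7/2) - F(1/2) = -116059/160.

Antiderivative: F(s) = -5*s**6/24 - 4*s**5/5 + 5*s**4/12 + s**3/3 + s/3; value = -116059/160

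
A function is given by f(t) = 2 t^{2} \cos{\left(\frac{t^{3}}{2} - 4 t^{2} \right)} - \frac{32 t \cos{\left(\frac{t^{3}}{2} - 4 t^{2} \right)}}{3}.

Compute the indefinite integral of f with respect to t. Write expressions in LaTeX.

The substitution u = \frac{t^{3}}{2} - 4 t^{2} works: f is exactly (dF/du)*(du/dt) for that inner function.
Check: d/dt[\frac{4 \sin{\left(\frac{t^{3}}{2} - 4 t^{2} \right)}}{3}] = 2 t^{2} \cos{\left(\frac{t^{3}}{2} - 4 t^{2} \right)} - \frac{32 t \cos{\left(\frac{t^{3}}{2} - 4 t^{2} \right)}}{3} = f(t).

F(t) = \frac{4 \sin{\left(\frac{t^{3}}{2} - 4 t^{2} \right)}}{3} + C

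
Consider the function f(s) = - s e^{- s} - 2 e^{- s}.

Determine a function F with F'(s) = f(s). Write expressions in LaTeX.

f has the shape u'v + uv' for u = s + 3 and v = e^{- s} — it is the derivative of the product u*v.
Check: d/ds[\left(s + 3\right) e^{- s}] = \left(- s - 2\right) e^{- s}, which equals f(s).

An antiderivative is F(s) = \left(s + 3\right) e^{- s}.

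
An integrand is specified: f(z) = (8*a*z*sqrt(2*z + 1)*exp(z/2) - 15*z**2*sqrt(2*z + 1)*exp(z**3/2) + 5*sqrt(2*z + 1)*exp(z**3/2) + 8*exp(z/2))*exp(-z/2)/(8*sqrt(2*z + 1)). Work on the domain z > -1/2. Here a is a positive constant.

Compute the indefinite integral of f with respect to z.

F(z) = a*z**2/2 + sqrt(2*z + 1) - 5*exp(-z/2)*exp(z**3/2)/4 + C

For F(z) to be correct the identity F'(z) - f(z) = 0 must hold.
Check: d/dz[a*z**2/2 + sqrt(2*z + 1) - 5*exp(-z/2)*exp(z**3/2)/4] = (8*a*z*sqrt(2*z + 1)*exp(z/2) - 15*z**2*sqrt(2*z + 1)*exp(z**3/2) + 5*sqrt(2*z + 1)*exp(z**3/2) + 8*exp(z/2))*exp(-z/2)/(8*sqrt(2*z + 1)) = f(z).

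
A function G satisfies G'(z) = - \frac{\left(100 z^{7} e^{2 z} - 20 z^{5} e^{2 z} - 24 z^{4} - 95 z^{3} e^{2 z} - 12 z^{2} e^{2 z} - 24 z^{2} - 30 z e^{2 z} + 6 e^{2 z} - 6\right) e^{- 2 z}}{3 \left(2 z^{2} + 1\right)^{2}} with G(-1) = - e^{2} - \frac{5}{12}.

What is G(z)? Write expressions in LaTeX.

Any candidate G(z) must reproduce the stated G'(z) exactly.
A general antiderivative is - \frac{z}{z^{2} + \frac{1}{2}} - \frac{\left(3 - \frac{5 z^{2}}{2}\right)^{2}}{3} - e^{- 2 z} + C.
The condition gives C = - e^{2} - \frac{5}{12} - (\frac{7}{12} - e^{2}) = -1.
So G(z) = \frac{- 50 z^{6} e^{2 z} + 95 z^{4} e^{2 z} - 36 z^{2} e^{2 z} - 24 z^{2} - 24 z e^{2 z} - 48 e^{2 z} - 12}{24 z^{2} e^{2 z} + 12 e^{2 z}}.
Check: d/dz[\frac{- 50 z^{6} e^{2 z} + 95 z^{4} e^{2 z} - 36 z^{2} e^{2 z} - 24 z^{2} - 24 z e^{2 z} - 48 e^{2 z} - 12}{24 z^{2} e^{2 z} + 12 e^{2 z}}] = \frac{- 100 z^{7} e^{2 z} + 20 z^{5} e^{2 z} + 24 z^{4} + 95 z^{3} e^{2 z} + 12 z^{2} e^{2 z} + 24 z^{2} + 30 z e^{2 z} - 6 e^{2 z} + 6}{12 z^{4} e^{2 z} + 12 z^{2} e^{2 z} + 3 e^{2 z}}, which equals G'(z).

G(z) = \frac{- 50 z^{6} e^{2 z} + 95 z^{4} e^{2 z} - 36 z^{2} e^{2 z} - 24 z^{2} - 24 z e^{2 z} - 48 e^{2 z} - 12}{24 z^{2} e^{2 z} + 12 e^{2 z}}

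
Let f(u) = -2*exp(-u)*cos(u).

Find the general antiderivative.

Since d/du undoes antidifferentiation here, F'(u) = f(u) is required of F(u).
Check: d/du[(-sin(u) + cos(u))*exp(-u)] = -2*exp(-u)*cos(u) = f(u).

F(u) = (-sin(u) + cos(u))*exp(-u) + C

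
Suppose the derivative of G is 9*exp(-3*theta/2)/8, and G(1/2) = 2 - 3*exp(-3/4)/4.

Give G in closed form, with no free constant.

Since d/dtheta undoes antidifferentiation here, G(theta) must give back the stated G'(theta).
A general antiderivative is -3*exp(-3*theta/2)/4 + C.
The condition gives C = 2 - 3*exp(-3/4)/4 - (-3*exp(-3/4)/4) = 2.
So G(theta) = (8*exp(3*theta/2) - 3)*exp(-3*theta/2)/4.
Check: d/dtheta[(8*exp(3*theta/2) - 3)*exp(-3*theta/2)/4] = 9*exp(-3*theta/2)/8 = G'(theta).

G(theta) = (8*exp(3*theta/2) - 3)*exp(-3*theta/2)/4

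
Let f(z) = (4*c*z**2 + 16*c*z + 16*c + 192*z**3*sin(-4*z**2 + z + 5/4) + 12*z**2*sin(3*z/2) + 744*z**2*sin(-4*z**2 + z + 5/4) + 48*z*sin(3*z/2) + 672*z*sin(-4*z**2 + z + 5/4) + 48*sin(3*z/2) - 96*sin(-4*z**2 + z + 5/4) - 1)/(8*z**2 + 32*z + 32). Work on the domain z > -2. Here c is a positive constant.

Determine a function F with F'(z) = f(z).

An antiderivative is F(z) = (4*c*z**2 + 8*c*z - 8*z*cos(3*z/2) + 24*z*cos(-4*z**2 + z + 5/4) - 16*cos(3*z/2) + 48*cos(-4*z**2 + z + 5/4) + 1)/(8*(z + 2)).

An antiderivative F(z) passes only if d/dz[F] lands on f(z) exactly.
Check: d/dz[(4*c*z**2 + 8*c*z - 8*z*cos(3*z/2) + 24*z*cos(-4*z**2 + z + 5/4) - 16*cos(3*z/2) + 48*cos(-4*z**2 + z + 5/4) + 1)/(8*(z + 2))] = (4*c*z**2 + 16*c*z + 16*c + 192*z**3*sin(-4*z**2 + z + 5/4) + 12*z**2*sin(3*z/2) + 744*z**2*sin(-4*z**2 + z + 5/4) + 48*z*sin(3*z/2) + 672*z*sin(-4*z**2 + z + 5/4) + 48*sin(3*z/2) - 96*sin(-4*z**2 + z + 5/4) - 1)/(8*z**2 + 32*z + 32) = f(z).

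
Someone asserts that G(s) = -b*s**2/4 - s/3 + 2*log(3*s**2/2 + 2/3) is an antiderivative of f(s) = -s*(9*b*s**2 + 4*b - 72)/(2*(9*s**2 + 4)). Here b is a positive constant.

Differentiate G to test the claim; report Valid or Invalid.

d/ds[G] = (-27*b*s**3 - 12*b*s - 18*s**2 + 216*s - 8)/(54*s**2 + 24)
d/ds[G] - f(s) = -1/3 != 0.

Invalid: d/ds[G] - f = -1/3, which is not 0.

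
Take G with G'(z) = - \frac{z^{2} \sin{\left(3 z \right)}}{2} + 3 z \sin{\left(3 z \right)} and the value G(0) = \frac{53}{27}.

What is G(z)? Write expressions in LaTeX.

G(z) = \frac{z^{2} \cos{\left(3 z \right)}}{6} - \frac{z \sin{\left(3 z \right)}}{9} - z \cos{\left(3 z \right)} + \frac{\sin{\left(3 z \right)}}{3} - \frac{\cos{\left(3 z \right)}}{27} + 2

Integrate term by term and add the pieces.
A general antiderivative is \frac{z^{2} \cos{\left(3 z \right)}}{6} - \frac{z \sin{\left(3 z \right)}}{9} - z \cos{\left(3 z \right)} + \frac{\sin{\left(3 z \right)}}{3} - \frac{\cos{\left(3 z \right)}}{27} + C.
The condition gives C = \frac{53}{27} - (- \frac{1}{27}) = 2.
So G(z) = \frac{z^{2} \cos{\left(3 z \right)}}{6} - \frac{z \sin{\left(3 z \right)}}{9} - z \cos{\left(3 z \right)} + \frac{\sin{\left(3 z \right)}}{3} - \frac{\cos{\left(3 z \right)}}{27} + 2.
Check: d/dz[\frac{z^{2} \cos{\left(3 z \right)}}{6} - \frac{z \sin{\left(3 z \right)}}{9} - z \cos{\left(3 z \right)} + \frac{\sin{\left(3 z \right)}}{3} - \frac{\cos{\left(3 z \right)}}{27} + 2] = - \frac{z^{2} \sin{\left(3 z \right)}}{2} + 3 z \sin{\left(3 z \right)} = G'(z).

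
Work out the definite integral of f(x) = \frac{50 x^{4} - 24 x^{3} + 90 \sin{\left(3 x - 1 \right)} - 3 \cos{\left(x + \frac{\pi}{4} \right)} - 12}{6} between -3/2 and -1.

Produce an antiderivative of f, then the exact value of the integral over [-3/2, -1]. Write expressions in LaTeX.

Since d/dx undoes antidifferentiation here, F'(x) = f(x) is required of F(x).
F(x) = \frac{5 x^{5}}{3} - x^{4} - 2 x - \frac{\sin{\left(x + \frac{\pi}{4} \right)}}{2} - 5 \cos{\left(3 x - 1 \right)} is an antiderivative of f.
Check: d/dx[\frac{5 x^{5}}{3} - x^{4} - 2 x - \frac{\sin{\left(x + \frac{\pi}{4} \right)}}{2} - 5 \cos{\left(3 x - 1 \right)}] = \frac{25 x^{4}}{3} - 4 x^{3} + 15 \sin{\left(3 x - 1 \right)} - \frac{\cos{\left(x + \frac{\pi}{4} \right)}}{2} - 2, which equals f(x).
F(-1) = - \frac{2}{3} - \frac{\cos{\left(\frac{\pi}{4} + 1 \right)}}{2} - 5 \cos{\left(4 \right)}; F(-3/2) = - \frac{471}{32} - 5 \cos{\left(\frac{11}{2} \right)} - \frac{\cos{\left(\frac{\pi}{4} + \frac{3}{2} \right)}}{2}.
Integral = F(-1) - F(-3/2) = \frac{\cos{\left(\frac{\pi}{4} + \frac{3}{2} \right)}}{2} - \frac{\cos{\left(\frac{\pi}{4} + 1 \right)}}{2} - 5 \cos{\left(4 \right)} + 5 \cos{\left(\frac{11}{2} \right)} + \frac{1349}{96}.

Antiderivative: F(x) = \frac{5 x^{5}}{3} - x^{4} - 2 x - \frac{\sin{\left(x + \frac{\pi}{4} \right)}}{2} - 5 \cos{\left(3 x - 1 \right)}; value = \frac{\cos{\left(\frac{\pi}{4} + \frac{3}{2} \right)}}{2} - \frac{\cos{\left(\frac{\pi}{4} + 1 \right)}}{2} - 5 \cos{\left(4 \right)} + 5 \cos{\left(\frac{11}{2} \right)} + \frac{1349}{96}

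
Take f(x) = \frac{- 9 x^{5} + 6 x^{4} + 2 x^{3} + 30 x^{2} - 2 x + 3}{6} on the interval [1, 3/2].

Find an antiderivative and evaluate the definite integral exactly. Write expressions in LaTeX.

Antiderivative: F(x) = - \frac{x^{6}}{4} + \frac{x^{5}}{5} + \frac{x^{4}}{12} + \frac{5 x^{3}}{3} - \frac{x^{2}}{6} + \frac{x}{2}; value = \frac{11749}{3840}

Whatever form F(x) takes, F'(x) = f(x) is non-negotiable.
F(x) = - \frac{x^{6}}{4} + \frac{x^{5}}{5} + \frac{x^{4}}{12} + \frac{5 x^{3}}{3} - \frac{x^{2}}{6} + \frac{x}{2} is an antiderivative of f.
Check: d/dx[- \frac{x^{6}}{4} + \frac{x^{5}}{5} + \frac{x^{4}}{12} + \frac{5 x^{3}}{3} - \frac{x^{2}}{6} + \frac{x}{2}] = - \frac{3 x^{5}}{2} + x^{4} + \frac{x^{3}}{3} + 5 x^{2} - \frac{x}{3} + \frac{1}{2}, which equals f(x).
F(3/2) = \frac{6519}{1280}; F(1) = \frac{61}{30}.
Integral = F(3/2) - F(1) = \frac{11749}{3840}.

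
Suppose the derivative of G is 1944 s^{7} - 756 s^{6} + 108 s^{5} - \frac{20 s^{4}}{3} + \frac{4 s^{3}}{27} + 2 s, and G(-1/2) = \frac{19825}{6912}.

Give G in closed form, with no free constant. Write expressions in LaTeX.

G(s) = 243 s^{8} - 108 s^{7} + 18 s^{6} - \frac{4 s^{5}}{3} + \frac{s^{4}}{27} + s^{2} + \frac{1}{2}

The integrand splits into summands that can be handled one at a time.
A general antiderivative is s^{2} + 3 \left(- 3 s^{2} + \frac{s}{3}\right)^{4} + C.
The condition gives C = \frac{19825}{6912} - (\frac{16369}{6912}) = \frac{1}{2}.
So G(s) = 243 s^{8} - 108 s^{7} + 18 s^{6} - \frac{4 s^{5}}{3} + \frac{s^{4}}{27} + s^{2} + \frac{1}{2}.
Check: d/ds[243 s^{8} - 108 s^{7} + 18 s^{6} - \frac{4 s^{5}}{3} + \frac{s^{4}}{27} + s^{2} + \frac{1}{2}] = 1944 s^{7} - 756 s^{6} + 108 s^{5} - \frac{20 s^{4}}{3} + \frac{4 s^{3}}{27} + 2 s = G'(s).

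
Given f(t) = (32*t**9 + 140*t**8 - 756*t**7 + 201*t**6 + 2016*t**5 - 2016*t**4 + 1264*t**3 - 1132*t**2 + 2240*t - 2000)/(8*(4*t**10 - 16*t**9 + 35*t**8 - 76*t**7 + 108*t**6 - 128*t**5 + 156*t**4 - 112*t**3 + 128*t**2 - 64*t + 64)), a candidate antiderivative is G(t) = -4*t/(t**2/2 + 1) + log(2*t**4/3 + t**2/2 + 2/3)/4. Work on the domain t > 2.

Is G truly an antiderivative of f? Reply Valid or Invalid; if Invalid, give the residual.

Invalid: d/dt[G] - f = -3/(8*t**2 - 32*t + 32), which is not 0.

d/dt[G] = (8*t**7 + 64*t**6 + 35*t**5 - 80*t**4 + 44*t**3 - 32*t**2 + 12*t - 128)/(8*t**8 + 38*t**6 + 64*t**4 + 56*t**2 + 32)
d/dt[G] - f(t) = -3/(8*t**2 - 32*t + 32) != 0.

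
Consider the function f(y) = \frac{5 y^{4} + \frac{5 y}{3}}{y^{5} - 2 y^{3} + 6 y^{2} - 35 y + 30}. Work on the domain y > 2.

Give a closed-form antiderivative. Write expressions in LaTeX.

An antiderivative is F(y) = \frac{50 \log{\left(y - 2 \right)}}{27} - \frac{5 \log{\left(y - 1 \right)}}{18} + \frac{10 \log{\left(y + 3 \right)}}{7} + \frac{755 \log{\left(y^{2} + 5 \right)}}{756} + \frac{65 \sqrt{5} \operatorname{atan}{\left(\frac{\sqrt{5} y}{5} \right)}}{378}.

Factor the denominator (3 \left(y - 2\right) \left(y - 1\right) \left(y + 3\right) \left(y^{2} + 5\right)) and decompose: f = \frac{5 \left(151 y + 65\right)}{378 \left(y^{2} + 5\right)} + \frac{10}{7 \left(y + 3\right)} - \frac{5}{18 \left(y - 1\right)} + \frac{50}{27 \left(y - 2\right)}; each piece integrates to a log, atan, or power term.
Check: d/dy[\frac{50 \log{\left(y - 2 \right)}}{27} - \frac{5 \log{\left(y - 1 \right)}}{18} + \frac{10 \log{\left(y + 3 \right)}}{7} + \frac{755 \log{\left(y^{2} + 5 \right)}}{756} + \frac{65 \sqrt{5} \operatorname{atan}{\left(\frac{\sqrt{5} y}{5} \right)}}{378}] = \frac{15 y^{4} + 5 y}{3 y^{5} - 6 y^{3} + 18 y^{2} - 105 y + 90}, which equals f(y).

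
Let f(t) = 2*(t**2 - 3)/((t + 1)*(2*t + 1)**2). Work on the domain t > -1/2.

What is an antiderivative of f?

An antiderivative is F(t) = 9*log(t + 1/2)/2 - 4*log(t + 1) + 11/(4*t + 2).

The denominator factors as (t + 1)*(2*t + 1)**2; partial fractions split f into directly integrable pieces: 9/(2*t + 1) - 11/(2*t + 1)**2 - 4/(t + 1).
Check: d/dt[9*log(t + 1/2)/2 - 4*log(t + 1) + 11/(4*t + 2)] = (2*t**2 - 6)/(4*t**3 + 8*t**2 + 5*t + 1), which equals f(t).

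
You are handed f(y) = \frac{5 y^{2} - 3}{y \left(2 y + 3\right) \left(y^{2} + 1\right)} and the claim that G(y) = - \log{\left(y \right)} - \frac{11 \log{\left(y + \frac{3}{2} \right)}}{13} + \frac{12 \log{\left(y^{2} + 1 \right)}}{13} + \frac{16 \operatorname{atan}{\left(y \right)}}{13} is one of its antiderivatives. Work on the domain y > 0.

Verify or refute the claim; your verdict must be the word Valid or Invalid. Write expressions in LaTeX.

Valid. The derivative of G reproduces f.

d/dy[G] = \frac{5 y^{2} - 3}{2 y^{4} + 3 y^{3} + 2 y^{2} + 3 y}
This equals f(y) exactly, so the claim holds.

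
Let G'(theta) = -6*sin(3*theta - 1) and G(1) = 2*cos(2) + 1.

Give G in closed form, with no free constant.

A candidate passes only if d/dtheta[G] lands on the given G'(theta) exactly.
A general antiderivative is 2*cos(3*theta - 1) + C.
The condition gives C = 2*cos(2) + 1 - (2*cos(2)) = 1.
So G(theta) = 2*cos(3*theta - 1) + 1.
Check: d/dtheta[2*cos(3*theta - 1) + 1] = -6*sin(3*theta - 1) = G'(theta).

G(theta) = 2*cos(3*theta - 1) + 1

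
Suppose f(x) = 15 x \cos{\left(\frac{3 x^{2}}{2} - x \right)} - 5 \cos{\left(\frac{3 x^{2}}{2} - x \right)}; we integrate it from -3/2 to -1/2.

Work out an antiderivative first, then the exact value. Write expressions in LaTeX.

The substitution u = \frac{3 x^{2}}{2} - x works: f is exactly (dF/du)*(du/dx) for that inner function.
F(x) = 5 \sin{\left(\frac{3 x^{2}}{2} - x \right)} is an antiderivative of f.
Check: d/dx[5 \sin{\left(\frac{3 x^{2}}{2} - x \right)}] = 15 x \cos{\left(\frac{3 x^{2}}{2} - x \right)} - 5 \cos{\left(\frac{3 x^{2}}{2} - x \right)} = f(x).
F(-1/2) = 5 \sin{\left(\frac{7}{8} \right)}; F(-3/2) = 5 \sin{\left(\frac{39}{8} \right)}.
Integral = F(-1/2) - F(-3/2) = 5 \sin{\left(\frac{7}{8} \right)} - 5 \sin{\left(\frac{39}{8} \right)}.

Antiderivative: F(x) = 5 \sin{\left(\frac{3 x^{2}}{2} - x \right)}; value = 5 \sin{\left(\frac{7}{8} \right)} - 5 \sin{\left(\frac{39}{8} \right)}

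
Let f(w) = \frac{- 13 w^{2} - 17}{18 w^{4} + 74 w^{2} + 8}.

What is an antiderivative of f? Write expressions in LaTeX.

Differentiate the proposed F(w) back; it has to land on f(w) exactly.
Check: d/dw[\frac{- 3 \operatorname{atan}{\left(\frac{w}{2} \right)} - 8 \operatorname{atan}{\left(3 w \right)}}{12}] = \frac{- 13 w^{2} - 17}{18 w^{4} + 74 w^{2} + 8} = f(w).

An antiderivative is F(w) = \frac{- 3 \operatorname{atan}{\left(\frac{w}{2} \right)} - 8 \operatorname{atan}{\left(3 w \right)}}{12}.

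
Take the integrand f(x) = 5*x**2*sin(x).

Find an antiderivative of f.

An antiderivative is F(x) = -5*x**2*cos(x) + 10*x*sin(x) + 10*cos(x).

Recover f(x) by differentiating a candidate F(x); any mismatch rules it out.
Check: d/dx[-5*x**2*cos(x) + 10*x*sin(x) + 10*cos(x)] = 5*x**2*sin(x) = f(x).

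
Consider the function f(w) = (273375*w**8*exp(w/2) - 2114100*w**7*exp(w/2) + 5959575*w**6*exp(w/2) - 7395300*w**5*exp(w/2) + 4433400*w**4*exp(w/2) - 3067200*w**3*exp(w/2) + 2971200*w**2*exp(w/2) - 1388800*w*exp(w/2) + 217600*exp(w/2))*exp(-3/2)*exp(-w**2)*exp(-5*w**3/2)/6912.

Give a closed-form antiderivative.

f has the shape u'v + uv' for u = 25*(-3*w**2/4 + 2*w - 2/3)**3/2 and v = exp(-5*w**3/2 - w**2 + w/2 - 3/2) — it is the derivative of the product u*v.
Check: d/dw[-675*w**6*exp(-3/2)*exp(w/2)*exp(-w**2)*exp(-5*w**3/2)/128 + 675*w**5*exp(-3/2)*exp(w/2)*exp(-w**2)*exp(-5*w**3/2)/16 - 2025*w**4*exp(-3/2)*exp(w/2)*exp(-w**2)*exp(-5*w**3/2)/16 + 175*w**3*exp(-3/2)*exp(w/2)*exp(-w**2)*exp(-5*w**3/2) - 225*w**2*exp(-3/2)*exp(w/2)*exp(-w**2)*exp(-5*w**3/2)/2 + 100*w*exp(-3/2)*exp(w/2)*exp(-w**2)*exp(-5*w**3/2)/3 - 100*exp(-3/2)*exp(w/2)*exp(-w**2)*exp(-5*w**3/2)/27] = (273375*w**8*exp(w/2) - 2114100*w**7*exp(w/2) + 5959575*w**6*exp(w/2) - 7395300*w**5*exp(w/2) + 4433400*w**4*exp(w/2) - 3067200*w**3*exp(w/2) + 2971200*w**2*exp(w/2) - 1388800*w*exp(w/2) + 217600*exp(w/2))*exp(-3/2)*exp(-w**2)*exp(-5*w**3/2)/6912 = f(w).

An antiderivative is F(w) = -675*w**6*exp(-3/2)*exp(w/2)*exp(-w**2)*exp(-5*w**3/2)/128 + 675*w**5*exp(-3/2)*exp(w/2)*exp(-w**2)*exp(-5*w**3/2)/16 - 2025*w**4*exp(-3/2)*exp(w/2)*exp(-w**2)*exp(-5*w**3/2)/16 + 175*w**3*exp(-3/2)*exp(w/2)*exp(-w**2)*exp(-5*w**3/2) - 225*w**2*exp(-3/2)*exp(w/2)*exp(-w**2)*exp(-5*w**3/2)/2 + 100*w*exp(-3/2)*exp(w/2)*exp(-w**2)*exp(-5*w**3/2)/3 - 100*exp(-3/2)*exp(w/2)*exp(-w**2)*exp(-5*w**3/2)/27.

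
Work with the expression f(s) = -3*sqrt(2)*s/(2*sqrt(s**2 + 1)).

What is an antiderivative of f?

f matches the chain-rule pattern g'(h)*h' with inner function h(s) = 2*s**2 + 2; substituting u = h(s) collapses the integral.
Check: d/ds[-3*sqrt(2)*sqrt(s**2 + 1)/2] = -3*sqrt(2)*s/(2*sqrt(s**2 + 1)) = f(s).

An antiderivative is F(s) = -3*sqrt(2)*sqrt(s**2 + 1)/2.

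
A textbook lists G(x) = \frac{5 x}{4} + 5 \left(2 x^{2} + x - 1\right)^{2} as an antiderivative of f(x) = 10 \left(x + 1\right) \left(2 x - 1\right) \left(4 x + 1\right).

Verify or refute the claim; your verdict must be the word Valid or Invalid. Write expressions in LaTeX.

d/dx[G] = 80 x^{3} + 60 x^{2} - 30 x - \frac{35}{4}
d/dx[G] - f(x) = \frac{5}{4} != 0.

Invalid: d/dx[G] - f = \frac{5}{4}, which is not 0.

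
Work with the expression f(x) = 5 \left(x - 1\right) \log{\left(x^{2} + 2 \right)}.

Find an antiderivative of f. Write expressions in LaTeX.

For F(x) to be correct the identity F'(x) - f(x) = 0 must hold.
Check: d/dx[\frac{5 x^{2} \log{\left(x^{2} + 2 \right)}}{2} - \frac{5 x^{2}}{2} - 5 x \log{\left(x^{2} + 2 \right)} + 10 x + 5 \log{\left(x^{2} + 2 \right)} - 10 \sqrt{2} \operatorname{atan}{\left(\frac{\sqrt{2} x}{2} \right)}] = 5 x \log{\left(x^{2} + 2 \right)} - 5 \log{\left(x^{2} + 2 \right)}, which equals f(x).

An antiderivative is F(x) = \frac{5 x^{2} \log{\left(x^{2} + 2 \right)}}{2} - \frac{5 x^{2}}{2} - 5 x \log{\left(x^{2} + 2 \right)} + 10 x + 5 \log{\left(x^{2} + 2 \right)} - 10 \sqrt{2} \operatorname{atan}{\left(\frac{\sqrt{2} x}{2} \right)}.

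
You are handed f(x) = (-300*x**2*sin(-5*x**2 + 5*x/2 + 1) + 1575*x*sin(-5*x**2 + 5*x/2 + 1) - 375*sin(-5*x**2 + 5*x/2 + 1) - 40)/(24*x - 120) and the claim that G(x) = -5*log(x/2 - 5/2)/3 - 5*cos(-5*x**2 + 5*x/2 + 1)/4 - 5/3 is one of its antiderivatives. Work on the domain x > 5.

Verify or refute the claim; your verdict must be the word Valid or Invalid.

d/dx[G] = (-300*x**2*sin(-5*x**2 + 5*x/2 + 1) + 1575*x*sin(-5*x**2 + 5*x/2 + 1) - 375*sin(-5*x**2 + 5*x/2 + 1) - 40)/(24*x - 120)
This equals f(x) exactly, so the claim holds.

Valid: G'(x) = f(x).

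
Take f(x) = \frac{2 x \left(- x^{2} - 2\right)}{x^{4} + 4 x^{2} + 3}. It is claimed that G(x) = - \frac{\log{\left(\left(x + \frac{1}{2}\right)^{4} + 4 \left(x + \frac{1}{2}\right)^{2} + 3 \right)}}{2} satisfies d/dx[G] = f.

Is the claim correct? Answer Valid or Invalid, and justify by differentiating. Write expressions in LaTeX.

d/dx[G] = \frac{- 32 x^{3} - 48 x^{2} - 88 x - 36}{16 x^{4} + 32 x^{3} + 88 x^{2} + 72 x + 65}
d/dx[G] - f(x) = \frac{16 x^{6} + 24 x^{5} + 44 x^{4} + 34 x^{3} - 4 x - 108}{16 x^{8} + 32 x^{7} + 152 x^{6} + 200 x^{5} + 465 x^{4} + 384 x^{3} + 524 x^{2} + 216 x + 195} != 0.

Invalid: d/dx[G] - f = \frac{16 x^{6} + 24 x^{5} + 44 x^{4} + 34 x^{3} - 4 x - 108}{16 x^{8} + 32 x^{7} + 152 x^{6} + 200 x^{5} + 465 x^{4} + 384 x^{3} + 524 x^{2} + 216 x + 195}, which is not 0.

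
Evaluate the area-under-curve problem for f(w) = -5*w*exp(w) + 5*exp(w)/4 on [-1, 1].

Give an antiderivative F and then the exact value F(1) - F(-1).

Antiderivative: F(w) = -5*(4*w - 5)*exp(w)/4; value = -45*exp(-1)/4 + 5*exp(1)/4

f has the shape u'v + uv' for u = 25/4 - 5*w and v = exp(w) — it is the derivative of the product u*v.
F(w) = -5*(4*w - 5)*exp(w)/4 is an antiderivative of f.
Check: d/dw[-5*(4*w - 5)*exp(w)/4] = -5*w*exp(w) + 5*exp(w)/4 = f(w).
F(1) = 5*exp(1)/4; F(-1) = 45*exp(-1)/4.
Integral = F(1) - F(-1) = -45*exp(-1)/4 + 5*exp(1)/4.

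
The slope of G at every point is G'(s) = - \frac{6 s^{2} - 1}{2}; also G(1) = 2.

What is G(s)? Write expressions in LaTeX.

G(s) = \frac{- 2 s^{3} + s + 5}{2}

A first test for any G(s): its s-derivative must equal the given G'(s).
A general antiderivative is - s^{3} + \frac{s}{2} + \frac{1}{2} + C.
The condition gives C = 2 - (0) = 2.
So G(s) = \frac{- 2 s^{3} + s + 5}{2}.
Check: d/ds[\frac{- 2 s^{3} + s + 5}{2}] = \frac{1}{2} - 3 s^{2}, which equals G'(s).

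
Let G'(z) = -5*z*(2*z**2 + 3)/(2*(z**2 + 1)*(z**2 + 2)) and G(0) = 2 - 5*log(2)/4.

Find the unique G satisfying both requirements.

G(z) = 2 - 5*log(z**4 + 3*z**2 + 2)/4

G'(z) matches the chain-rule pattern g'(h)*h' with inner function h(z) = z**4 + 3*z**2 + 2; substituting u = h(z) collapses the integral.
A general antiderivative is -5*log(z**4 + 3*z**2 + 2)/4 + C.
The condition gives C = 2 - 5*log(2)/4 - (-5*log(2)/4) = 2.
So G(z) = 2 - 5*log(z**4 + 3*z**2 + 2)/4.
Check: d/dz[2 - 5*log(z**4 + 3*z**2 + 2)/4] = (-10*z**3 - 15*z)/(2*z**4 + 6*z**2 + 4), which equals G'(z).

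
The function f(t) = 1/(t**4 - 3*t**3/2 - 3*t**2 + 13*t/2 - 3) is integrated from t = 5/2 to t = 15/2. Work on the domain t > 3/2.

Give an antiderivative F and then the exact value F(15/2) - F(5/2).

Antiderivative: F(t) = 2*(36*(t - 1)*log(t - 3/2) - 35*(t - 1)*log(t - 1) - (t - 1)*log(t + 2) + 21)/(63*(t - 1)); value = -10*log(13/2)/9 - 40/117 - 2*log(19/2)/63 + 2*log(9/2)/63 + 10*log(3/2)/9 + 8*log(6)/7

The denominator factors as (t - 1)**2*(t + 2)*(2*t - 3); partial fractions split f into directly integrable pieces: 16/(7*(2*t - 3)) - 2/(63*(t + 2)) - 10/(9*(t - 1)) - 2/(3*(t - 1)**2).
F(t) = 2*(36*(t - 1)*log(t - 3/2) - 35*(t - 1)*log(t - 1) - (t - 1)*log(t + 2) + 21)/(63*(t - 1)) is an antiderivative of f.
Check: d/dt[2*(36*(t - 1)*log(t - 3/2) - 35*(t - 1)*log(t - 1) - (t - 1)*log(t + 2) + 21)/(63*(t - 1))] = 2/(2*t**4 - 3*t**3 - 6*t**2 + 13*t - 6), which equals f(t).
F(15/2) = -10*log(13/2)/9 - 2*log(19/2)/63 + 4/39 + 8*log(6)/7; F(5/2) = -10*log(3/2)/9 - 2*log(9/2)/63 + 4/9.
Integral = F(15/2) - F(5/2) = -10*log(13/2)/9 - 40/117 - 2*log(19/2)/63 + 2*log(9/2)/63 + 10*log(3/2)/9 + 8*log(6)/7.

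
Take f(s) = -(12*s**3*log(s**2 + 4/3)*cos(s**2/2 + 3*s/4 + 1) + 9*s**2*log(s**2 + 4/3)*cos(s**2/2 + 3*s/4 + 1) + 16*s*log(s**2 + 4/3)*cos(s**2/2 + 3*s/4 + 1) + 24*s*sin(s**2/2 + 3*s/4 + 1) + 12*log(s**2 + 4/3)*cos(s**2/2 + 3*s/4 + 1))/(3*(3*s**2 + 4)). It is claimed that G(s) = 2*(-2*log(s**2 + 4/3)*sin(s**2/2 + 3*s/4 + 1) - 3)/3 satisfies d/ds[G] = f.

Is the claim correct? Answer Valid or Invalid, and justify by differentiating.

Valid - differentiating G returns exactly f.

d/ds[G] = (-12*s**3*log(s**2 + 4/3)*cos(s**2/2 + 3*s/4 + 1) - 9*s**2*log(s**2 + 4/3)*cos(s**2/2 + 3*s/4 + 1) - 16*s*log(s**2 + 4/3)*cos(s**2/2 + 3*s/4 + 1) - 24*s*sin(s**2/2 + 3*s/4 + 1) - 12*log(s**2 + 4/3)*cos(s**2/2 + 3*s/4 + 1))/(9*s**2 + 12)
This equals f(s) exactly, so the claim holds.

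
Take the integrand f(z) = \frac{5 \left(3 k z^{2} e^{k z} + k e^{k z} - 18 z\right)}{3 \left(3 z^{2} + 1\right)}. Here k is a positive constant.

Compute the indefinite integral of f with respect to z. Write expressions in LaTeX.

F(z) = \frac{5 e^{k z}}{3} - 5 \log{\left(3 z^{2} + 1 \right)} + C

Check any antiderivative F(z) by computing F'(z) and comparing it with f(z).
Check: d/dz[\frac{5 e^{k z}}{3} - 5 \log{\left(3 z^{2} + 1 \right)}] = \frac{15 k z^{2} e^{k z} + 5 k e^{k z} - 90 z}{9 z^{2} + 3}, which equals f(z).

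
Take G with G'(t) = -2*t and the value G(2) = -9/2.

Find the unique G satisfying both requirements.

G(t) = -t**2 - 1/2

For G(t) to be correct, d/dt[G] must agree with the stated G'(t) identically.
A general antiderivative is -t**2 - 1 + C.
The condition gives C = -9/2 - (-5) = 1/2.
So G(t) = -t**2 - 1/2.
Check: d/dt[-t**2 - 1/2] = -2*t = G'(t).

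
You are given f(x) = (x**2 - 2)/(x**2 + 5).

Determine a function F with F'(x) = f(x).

A first test for any F(x): its x-derivative must equal f(x) identically.
Check: d/dx[x - 7*sqrt(5)*atan(sqrt(5)*x/5)/5] = (x**2 - 2)/(x**2 + 5) = f(x).

An antiderivative is F(x) = x - 7*sqrt(5)*atan(sqrt(5)*x/5)/5.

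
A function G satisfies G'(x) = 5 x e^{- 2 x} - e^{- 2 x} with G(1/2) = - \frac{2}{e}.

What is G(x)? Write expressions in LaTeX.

G(x) = \frac{\left(- 10 x - 3\right) e^{- 2 x}}{4}

Recognize the product-rule pattern: G'(x) = u'v + uv' with u = - \frac{5 x}{2} - \frac{3}{4}, v = e^{- 2 x}, so integration by parts undoes it.
A general antiderivative is \frac{\left(- 10 x - 3\right) e^{- 2 x}}{4} + C.
The condition gives C = - \frac{2}{e} - (- \frac{2}{e}) = 0.
So G(x) = \frac{\left(- 10 x - 3\right) e^{- 2 x}}{4}.
Check: d/dx[\frac{\left(- 10 x - 3\right) e^{- 2 x}}{4}] = \left(5 x - 1\right) e^{- 2 x}, which equals G'(x).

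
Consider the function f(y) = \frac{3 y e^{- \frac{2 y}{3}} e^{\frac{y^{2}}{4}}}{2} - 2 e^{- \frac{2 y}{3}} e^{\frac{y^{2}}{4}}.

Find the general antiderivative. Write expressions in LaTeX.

f matches the chain-rule pattern g'(h)*h' with inner function h(y) = \frac{y^{2}}{4} - \frac{2 y}{3}; substituting u = h(y) collapses the integral.
Check: d/dy[3 e^{- \frac{2 y}{3}} e^{\frac{y^{2}}{4}}] = \frac{\left(3 y e^{\frac{y^{2}}{4}} - 4 e^{\frac{y^{2}}{4}}\right) e^{- \frac{2 y}{3}}}{2}, which equals f(y).

F(y) = 3 e^{- \frac{2 y}{3}} e^{\frac{y^{2}}{4}} + C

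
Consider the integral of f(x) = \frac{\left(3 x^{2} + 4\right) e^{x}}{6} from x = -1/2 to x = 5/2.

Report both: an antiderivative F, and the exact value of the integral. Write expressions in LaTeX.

f has the shape u'v + uv' for u = \frac{x^{2}}{2} - x + \frac{5}{3} and v = e^{x} — it is the derivative of the product u*v.
F(x) = \frac{x^{2} e^{x}}{2} - x e^{x} + \frac{5 e^{x}}{3} is an antiderivative of f.
Check: d/dx[\frac{x^{2} e^{x}}{2} - x e^{x} + \frac{5 e^{x}}{3}] = \frac{x^{2} e^{x}}{2} + \frac{2 e^{x}}{3}, which equals f(x).
F(5/2) = \frac{55 e^{\frac{5}{2}}}{24}; F(-1/2) = \frac{55}{24 e^{\frac{1}{2}}}.
Integral = F(5/2) - F(-1/2) = - \frac{55}{24 e^{\frac{1}{2}}} + \frac{55 e^{\frac{5}{2}}}{24}.

Antiderivative: F(x) = \frac{x^{2} e^{x}}{2} - x e^{x} + \frac{5 e^{x}}{3}; value = - \frac{55}{24 e^{\frac{1}{2}}} + \frac{55 e^{\frac{5}{2}}}{24}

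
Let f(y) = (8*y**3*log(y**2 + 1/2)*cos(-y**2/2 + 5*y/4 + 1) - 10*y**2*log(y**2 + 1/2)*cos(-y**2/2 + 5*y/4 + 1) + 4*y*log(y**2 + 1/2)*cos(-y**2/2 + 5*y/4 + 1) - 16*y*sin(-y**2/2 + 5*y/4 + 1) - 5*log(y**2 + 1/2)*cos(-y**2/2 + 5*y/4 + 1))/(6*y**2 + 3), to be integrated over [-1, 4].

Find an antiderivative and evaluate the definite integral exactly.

f has the shape u'v + uv' for u = -4*log(y**2 + 1/2)/3 and v = sin(-y**2/2 + 5*y/4 + 1) — it is the derivative of the product u*v.
F(y) = -4*log(y**2 + 1/2)*sin(-y**2/2 + 5*y/4 + 1)/3 is an antiderivative of f.
Check: d/dy[-4*log(y**2 + 1/2)*sin(-y**2/2 + 5*y/4 + 1)/3] = (8*y**3*log(y**2 + 1/2)*cos(-y**2/2 + 5*y/4 + 1) - 10*y**2*log(y**2 + 1/2)*cos(-y**2/2 + 5*y/4 + 1) + 4*y*log(y**2 + 1/2)*cos(-y**2/2 + 5*y/4 + 1) - 16*y*sin(-y**2/2 + 5*y/4 + 1) - 5*log(y**2 + 1/2)*cos(-y**2/2 + 5*y/4 + 1))/(6*y**2 + 3) = f(y).
F(4) = 4*log(33/2)*sin(2)/3; F(-1) = 4*log(3/2)*sin(3/4)/3.
Integral = F(4) - F(-1) = -4*log(3/2)*sin(3/4)/3 + 4*log(33/2)*sin(2)/3.

Antiderivative: F(y) = -4*log(y**2 + 1/2)*sin(-y**2/2 + 5*y/4 + 1)/3; value = -4*log(3/2)*sin(3/4)/3 + 4*log(33/2)*sin(2)/3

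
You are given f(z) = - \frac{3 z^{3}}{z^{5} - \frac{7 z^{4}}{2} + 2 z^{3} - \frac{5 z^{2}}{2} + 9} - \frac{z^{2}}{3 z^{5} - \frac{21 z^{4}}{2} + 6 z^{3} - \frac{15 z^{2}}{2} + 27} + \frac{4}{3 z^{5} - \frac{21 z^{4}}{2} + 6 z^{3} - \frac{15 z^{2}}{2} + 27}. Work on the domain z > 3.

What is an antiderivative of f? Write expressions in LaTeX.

The denominator factors as 3 \left(z - 3\right) \left(z + 1\right) \left(2 z - 3\right) \left(z^{2} + 2\right); partial fractions split f into directly integrable pieces: \frac{4 \left(73 z - 1\right)}{561 \left(z^{2} + 2\right)} + \frac{916}{765 \left(2 z - 3\right)} + \frac{2}{15 \left(z + 1\right)} - \frac{124}{99 \left(z - 3\right)}.
Check: d/dz[\frac{2 \left(- 5270 \log{\left(z - 3 \right)} + 2519 \log{\left(z - \frac{3}{2} \right)} + 561 \log{\left(z + 1 \right)} + 1095 \log{\left(z^{2} + 2 \right)} - 15 \sqrt{2} \operatorname{atan}{\left(\frac{\sqrt{2} z}{2} \right)}\right)}{8415}] = \frac{- 18 z^{3} - 2 z^{2} + 8}{6 z^{5} - 21 z^{4} + 12 z^{3} - 15 z^{2} + 54}, which equals f(z).

An antiderivative is F(z) = \frac{2 \left(- 5270 \log{\left(z - 3 \right)} + 2519 \log{\left(z - \frac{3}{2} \right)} + 561 \log{\left(z + 1 \right)} + 1095 \log{\left(z^{2} + 2 \right)} - 15 \sqrt{2} \operatorname{atan}{\left(\frac{\sqrt{2} z}{2} \right)}\right)}{8415}.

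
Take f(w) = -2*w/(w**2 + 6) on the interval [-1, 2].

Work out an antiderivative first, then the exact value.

f matches the chain-rule pattern g'(h)*h' with inner function h(w) = w**2 + 6; substituting u = h(w) collapses the integral.
F(w) = -log(w**2 + 6) is an antiderivative of f.
Check: d/dw[-log(w**2 + 6)] = -2*w/(w**2 + 6) = f(w).
F(2) = -log(10); F(-1) = -log(7).
Integral = F(2) - F(-1) = -log(10) + log(7).

Antiderivative: F(w) = -log(w**2 + 6); value = -log(10) + log(7)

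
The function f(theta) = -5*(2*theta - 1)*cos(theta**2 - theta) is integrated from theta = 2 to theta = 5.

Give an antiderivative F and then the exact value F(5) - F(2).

Antiderivative: F(theta) = -5*sin(theta**2 - theta); value = -5*sin(20) + 5*sin(2)

f matches the chain-rule pattern g'(h)*h' with inner function h(theta) = theta**2 - theta; substituting u = h(theta) collapses the integral.
F(theta) = -5*sin(theta**2 - theta) is an antiderivative of f.
Check: d/dtheta[-5*sin(theta**2 - theta)] = -10*theta*cos(theta**2 - theta) + 5*cos(theta**2 - theta), which equals f(theta).
F(5) = -5*sin(20); F(2) = -5*sin(2).
Integral = F(5) - F(2) = -5*sin(20) + 5*sin(2).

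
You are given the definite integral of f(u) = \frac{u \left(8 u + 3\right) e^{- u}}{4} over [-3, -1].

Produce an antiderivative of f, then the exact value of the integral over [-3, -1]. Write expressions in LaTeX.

f has the shape v'r + vr' for v = - 2 u^{2} - \frac{19 u}{4} - \frac{19}{4} and r = e^{- u} — it is the derivative of the product v*r.
F(u) = \frac{\left(- 8 u^{2} - 19 u - 19\right) e^{- u}}{4} is an antiderivative of f.
Check: d/du[\frac{\left(- 8 u^{2} - 19 u - 19\right) e^{- u}}{4}] = \frac{\left(8 u^{2} + 3 u\right) e^{- u}}{4}, which equals f(u).
F(-1) = - 2 e; F(-3) = - \frac{17 e^{3}}{2}.
Integral = F(-1) - F(-3) = - 2 e + \frac{17 e^{3}}{2}.

Antiderivative: F(u) = \frac{\left(- 8 u^{2} - 19 u - 19\right) e^{- u}}{4}; value = - 2 e + \frac{17 e^{3}}{2}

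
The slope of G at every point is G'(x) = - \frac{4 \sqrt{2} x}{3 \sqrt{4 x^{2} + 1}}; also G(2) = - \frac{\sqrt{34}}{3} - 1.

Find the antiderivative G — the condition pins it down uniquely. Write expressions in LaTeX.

G(x) = - \frac{\sqrt{2} \sqrt{4 x^{2} + 1} + 3}{3}

The substitution u = 2 x^{2} + \frac{1}{2} works: G'(x) is exactly (dG/du)*(du/dx) for that inner function.
A general antiderivative is - \frac{2 \sqrt{2 x^{2} + \frac{1}{2}}}{3} + C.
The condition gives C = - \frac{\sqrt{34}}{3} - 1 - (- \frac{\sqrt{34}}{3}) = -1.
So G(x) = - \frac{\sqrt{2} \sqrt{4 x^{2} + 1} + 3}{3}.
Check: d/dx[- \frac{\sqrt{2} \sqrt{4 x^{2} + 1} + 3}{3}] = - \frac{4 \sqrt{2} x}{3 \sqrt{4 x^{2} + 1}} = G'(x).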